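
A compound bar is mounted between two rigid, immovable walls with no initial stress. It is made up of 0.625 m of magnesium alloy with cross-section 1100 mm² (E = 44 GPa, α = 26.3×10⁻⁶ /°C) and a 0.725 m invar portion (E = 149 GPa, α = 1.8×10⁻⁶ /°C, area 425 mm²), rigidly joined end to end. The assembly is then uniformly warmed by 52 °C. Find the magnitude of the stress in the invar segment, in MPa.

σ ≈ 89.1 MPa (compressive)

With the walls removed the bar would change length by δ_free = Σ αᵢΔT Lᵢ = 26.3×10⁻⁶×52×625 + 1.8×10⁻⁶×52×725 = 0.9226 mm.
Since the ends are fixed, an axial force P builds up, equal in every segment, with P · Σ Lᵢ/(AᵢEᵢ) = δ_free.
Σ Lᵢ/(AᵢEᵢ) = 625/(1100×44×10³) + 725/(425×149×10³) = 2.436×10⁻⁵ mm/N.
Hence P = δ_free / Σ(L/AE) = 0.9226/2.436×10⁻⁵ = 37.87 kN (compressive).
σ_{invar} = P / A = 37870 / 425 = 89.11 MPa.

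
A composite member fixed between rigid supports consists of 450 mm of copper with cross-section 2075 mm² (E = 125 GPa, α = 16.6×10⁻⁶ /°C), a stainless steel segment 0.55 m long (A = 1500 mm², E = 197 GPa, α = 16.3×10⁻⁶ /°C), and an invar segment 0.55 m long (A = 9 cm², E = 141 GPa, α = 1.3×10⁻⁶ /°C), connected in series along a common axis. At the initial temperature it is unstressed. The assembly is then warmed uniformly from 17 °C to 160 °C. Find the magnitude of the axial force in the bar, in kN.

P ≈ 309 kN (compressive)

If the supports were absent, the total length change would be Σ αᵢΔT Lᵢ = 16.6×10⁻⁶×143×450 + 16.3×10⁻⁶×143×550 + 1.3×10⁻⁶×143×550 = 2.452 mm.
Since the ends are fixed, an axial force P builds up, equal in every segment, with P · Σ Lᵢ/(AᵢEᵢ) = δ_free.
The series flexibility is Σ Lᵢ/(AᵢEᵢ) = 450/(2075×125×10³) + 550/(1500×197×10³) + 550/(900×141×10³) = 7.93×10⁻⁶ mm/N.
So P = 2.452 / 7.93×10⁻⁶ = 309.3 kN, compressive.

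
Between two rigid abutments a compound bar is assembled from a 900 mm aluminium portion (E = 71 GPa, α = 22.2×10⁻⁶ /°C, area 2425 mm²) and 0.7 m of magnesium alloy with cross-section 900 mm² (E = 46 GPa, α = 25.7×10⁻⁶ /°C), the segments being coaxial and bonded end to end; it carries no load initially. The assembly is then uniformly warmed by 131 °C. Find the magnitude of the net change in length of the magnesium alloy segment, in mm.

If the supports were absent, the total length change would be Σ αᵢΔT Lᵢ = 22.2×10⁻⁶×131×900 + 25.7×10⁻⁶×131×700 = 4.974 mm.
The walls prevent any net length change, so an axial force P (same in every segment) develops. Compatibility: P · Σ Lᵢ/(AᵢEᵢ) = δ_free.
Σ Lᵢ/(AᵢEᵢ) = 900/(2425×71×10³) + 700/(900×46×10³) = 2.214×10⁻⁵ mm/N.
So P = 4.974 / 2.214×10⁻⁵ = 224.7 kN, compressive.
For the magnesium alloy segment, free thermal change = 25.7×10⁻⁶×131×700 = 2.357 mm and elastic change from P = 224700×700/(900×46×10³) = 3.799 mm; these oppose, so the net change is 1.44 mm (segment shortens).

|ΔL| ≈ 1.44 mm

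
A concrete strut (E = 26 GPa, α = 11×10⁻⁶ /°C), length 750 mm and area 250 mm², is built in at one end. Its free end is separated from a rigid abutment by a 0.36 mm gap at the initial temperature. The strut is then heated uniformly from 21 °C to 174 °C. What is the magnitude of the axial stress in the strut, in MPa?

Unrestrained expansion: δ_free = αΔT L = 11×10⁻⁶ × 153 × 750 = 1.262 mm.
This exceeds the 0.36 mm gap, so the wall pushes back. The portion of expansion that must be recovered elastically is δ_free − gap = 1.262 − 0.36 = 0.9023 mm.
That suppressed elongation corresponds to σ = E·Δ/L = 26×10³ × 0.9023/750 = 31.28 MPa.

σ ≈ 31.3 MPa (compressive)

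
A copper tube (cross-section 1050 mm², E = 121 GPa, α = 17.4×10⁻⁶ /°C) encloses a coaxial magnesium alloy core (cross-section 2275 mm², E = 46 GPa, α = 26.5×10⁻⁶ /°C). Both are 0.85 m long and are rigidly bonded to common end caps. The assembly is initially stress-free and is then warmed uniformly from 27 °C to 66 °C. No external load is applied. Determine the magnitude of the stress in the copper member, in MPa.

σ ≈ 19.4 MPa (tensile)

Both members must finish at the same length. With the larger α, the magnesium alloy tends to over-expand; the plates restrain it, putting the magnesium alloy in compression and the copper in tension. With no external load the two internal forces are equal and opposite, magnitude P.
Setting the final lengths equal and cancelling L: (α₁ − α₂)ΔT = P/(A₁E₁) + P/(A₂E₂).
|α₁ − α₂|·ΔT = 9.1×10⁻⁶ × 39 = 0.0003549.
1/(A₁E₁) + 1/(A₂E₂) = 1/(1050×121×10³) + 1/(2275×46×10³) = 1.743×10⁻⁸ N⁻¹.
P = 0.0003549 / 1.743×10⁻⁸ = 20370 N = 20.37 kN.
σ_{copper} = P/A₁ = 20370/1050 = 19.4 MPa, tensile.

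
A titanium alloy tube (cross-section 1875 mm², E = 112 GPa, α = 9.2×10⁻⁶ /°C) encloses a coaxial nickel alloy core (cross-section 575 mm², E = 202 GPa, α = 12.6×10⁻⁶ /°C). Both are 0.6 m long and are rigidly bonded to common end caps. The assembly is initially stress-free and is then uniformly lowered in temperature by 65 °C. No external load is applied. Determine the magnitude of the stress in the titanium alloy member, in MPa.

Both members must finish at the same length. With the larger α, the nickel alloy tends to over-contract; the plates restrain it, putting the nickel alloy in tension and the titanium alloy in compression. With no external load the two internal forces are equal and opposite, magnitude P.
Equating the net (thermal + elastic) strains gives |α₁ − α₂|·ΔT = P·[1/(A₁E₁) + 1/(A₂E₂)].
|α₁ − α₂|·ΔT = 3.4×10⁻⁶ × 65 = 0.000221.
1/(A₁E₁) + 1/(A₂E₂) = 1/(1875×112×10³) + 1/(575×202×10³) = 1.337×10⁻⁸ N⁻¹.
P = 0.000221 / 1.337×10⁻⁸ = 16530 N = 16.53 kN.
σ_{titanium alloy} = P/A₁ = 16530/1875 = 8.815 MPa, compressive.

σ ≈ 8.81 MPa (compressive)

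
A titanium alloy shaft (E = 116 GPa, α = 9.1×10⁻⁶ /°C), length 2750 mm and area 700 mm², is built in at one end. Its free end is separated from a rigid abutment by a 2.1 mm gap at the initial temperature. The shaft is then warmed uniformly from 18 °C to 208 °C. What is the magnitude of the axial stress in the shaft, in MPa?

σ ≈ 112 MPa (compressive)

If the wall were absent the shaft would grow by αΔT L = 9.1×10⁻⁶ × 190 × 2750 = 4.755 mm.
This exceeds the 2.1 mm gap, so the wall pushes back. The portion of expansion that must be recovered elastically is δ_free − gap = 4.755 − 2.1 = 2.655 mm.
So σ = E(δ_free − g)/L = 116×10³ × 2.655/2750 = 112 MPa.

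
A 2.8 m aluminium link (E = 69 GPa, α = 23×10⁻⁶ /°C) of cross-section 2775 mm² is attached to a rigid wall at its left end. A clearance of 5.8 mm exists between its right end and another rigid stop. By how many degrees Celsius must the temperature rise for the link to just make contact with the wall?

The gap closes when αΔT L = 5.8 mm, since the link is still unstressed at that instant.
So ΔT = g/(αL) = 5.8/(23×10⁻⁶ × 2800) = 90.06 °C.

ΔT ≈ 90.1 °C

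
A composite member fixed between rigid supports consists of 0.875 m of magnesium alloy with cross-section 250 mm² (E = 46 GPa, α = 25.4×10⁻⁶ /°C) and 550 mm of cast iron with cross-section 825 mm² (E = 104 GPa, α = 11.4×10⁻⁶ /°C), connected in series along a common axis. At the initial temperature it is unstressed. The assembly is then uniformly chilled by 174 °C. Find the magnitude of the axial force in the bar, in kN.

With the walls removed the bar would change length by δ_free = Σ αᵢΔT Lᵢ = 25.4×10⁻⁶×174×875 + 11.4×10⁻⁶×174×550 = 4.958 mm.
Since the ends are fixed, an axial force P builds up, equal in every segment, with P · Σ Lᵢ/(AᵢEᵢ) = δ_free.
The series flexibility is Σ Lᵢ/(AᵢEᵢ) = 875/(250×46×10³) + 550/(825×104×10³) = 8.25×10⁻⁵ mm/N.
So P = 4.958 / 8.25×10⁻⁵ = 60.1 kN, tensile.

P ≈ 60.1 kN (tensile)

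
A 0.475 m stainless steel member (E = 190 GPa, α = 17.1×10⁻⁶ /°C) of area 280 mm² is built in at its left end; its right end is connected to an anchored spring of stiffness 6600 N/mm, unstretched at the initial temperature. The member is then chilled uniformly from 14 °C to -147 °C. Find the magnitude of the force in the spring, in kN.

P ≈ 8.15 kN

If the spring were absent the member would shorten by αΔT L = 17.1×10⁻⁶ × 161 × 475 = 1.308 mm.
Let P be the tensile force in the spring. The member extends elastically by PL/(AE) and the spring stretches by P/k; together these equal δ_free.
P [ L/(AE) + 1/k ] = δ_free → P [ 475/(280×190×10³) + 1/(6600) ] = 1.308.
P = 1.308 / 0.0001604 = 8151 N.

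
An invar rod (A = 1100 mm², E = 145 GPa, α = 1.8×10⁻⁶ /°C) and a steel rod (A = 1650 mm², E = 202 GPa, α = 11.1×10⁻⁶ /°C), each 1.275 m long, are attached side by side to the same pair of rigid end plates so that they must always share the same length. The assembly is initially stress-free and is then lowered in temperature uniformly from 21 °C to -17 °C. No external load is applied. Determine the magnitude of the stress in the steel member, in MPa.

σ ≈ 23.1 MPa (tensile)

Both members must finish at the same length. With the larger α, the steel tends to over-contract; the plates restrain it, putting the steel in tension and the invar in compression. With no external load the two internal forces are equal and opposite, magnitude P.
Setting the final lengths equal and cancelling L: (α₁ − α₂)ΔT = P/(A₁E₁) + P/(A₂E₂).
|α₁ − α₂|·ΔT = 9.3×10⁻⁶ × 38 = 0.0003534.
1/(A₁E₁) + 1/(A₂E₂) = 1/(1100×145×10³) + 1/(1650×202×10³) = 9.27×10⁻⁹ N⁻¹.
P = 0.0003534 / 9.27×10⁻⁹ = 38120 N = 38.12 kN.
σ_{steel} = P/A₂ = 38120/1650 = 23.11 MPa, tensile.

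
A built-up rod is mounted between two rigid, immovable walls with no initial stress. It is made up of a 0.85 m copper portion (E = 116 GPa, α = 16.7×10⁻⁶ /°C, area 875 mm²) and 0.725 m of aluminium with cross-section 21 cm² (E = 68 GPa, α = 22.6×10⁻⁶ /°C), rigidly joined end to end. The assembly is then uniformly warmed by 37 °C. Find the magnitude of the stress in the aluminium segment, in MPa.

With the walls removed the bar would change length by δ_free = Σ αᵢΔT Lᵢ = 16.7×10⁻⁶×37×850 + 22.6×10⁻⁶×37×725 = 1.131 mm.
The rigid supports impose zero overall length change; the single axial force P common to all segments must satisfy P Σ Lᵢ/(AᵢEᵢ) = δ_free.
The series flexibility is Σ Lᵢ/(AᵢEᵢ) = 850/(875×116×10³) + 725/(2100×68×10³) = 1.345×10⁻⁵ mm/N.
So P = 1.131 / 1.345×10⁻⁵ = 84.11 kN, compressive.
σ_{aluminium} = P / A = 84110 / 2100 = 40.05 MPa.

σ ≈ 40.1 MPa (compressive)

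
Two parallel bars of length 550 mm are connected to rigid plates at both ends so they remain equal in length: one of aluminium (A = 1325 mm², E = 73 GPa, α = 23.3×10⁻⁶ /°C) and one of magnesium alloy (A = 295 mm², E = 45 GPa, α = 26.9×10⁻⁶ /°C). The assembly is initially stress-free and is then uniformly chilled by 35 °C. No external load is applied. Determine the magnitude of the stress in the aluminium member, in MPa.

σ ≈ 1.11 MPa (compressive)

The magnesium alloy has the larger α, so on cooling it would change length more than the aluminium if both were free. The rigid plates force a common final length, so the magnesium alloy is put into tension and the aluminium into compression, with equal and opposite forces P (no external load).
Equating the net (thermal + elastic) strains gives |α₁ − α₂|·ΔT = P·[1/(A₁E₁) + 1/(A₂E₂)].
|α₁ − α₂|·ΔT = 3.6×10⁻⁶ × 35 = 0.000126.
1/(A₁E₁) + 1/(A₂E₂) = 1/(1325×73×10³) + 1/(295×45×10³) = 8.567×10⁻⁸ N⁻¹.
P = 0.000126 / 8.567×10⁻⁸ = 1471 N = 1.471 kN.
σ_{aluminium} = P/A₁ = 1471/1325 = 1.11 MPa, compressive.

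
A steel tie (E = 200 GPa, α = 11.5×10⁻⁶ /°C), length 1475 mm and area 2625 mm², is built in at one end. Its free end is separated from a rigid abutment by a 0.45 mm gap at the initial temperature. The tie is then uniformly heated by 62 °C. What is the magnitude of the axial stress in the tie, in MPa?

σ ≈ 81.6 MPa (compressive)

If the wall were absent the tie would grow by αΔT L = 11.5×10⁻⁶ × 62 × 1475 = 1.052 mm.
The gap closes (δ_free > 0.45 mm) and the wall then resists a further 1.052 − 0.45 = 0.6017 mm of expansion.
Compatibility: PL/(AE) = 0.6017 mm, so σ = P/A = E × (0.6017/1475) = 81.58 MPa.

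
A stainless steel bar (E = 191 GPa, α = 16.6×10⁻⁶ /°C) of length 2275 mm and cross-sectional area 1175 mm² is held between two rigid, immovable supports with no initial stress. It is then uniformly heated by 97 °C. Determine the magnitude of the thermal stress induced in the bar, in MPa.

Because both ends are immovable the net strain is zero, and the suppressed thermal strain is αΔT = 16.6×10⁻⁶ × 97 = 1610.2×10⁻⁶.
σ = EαΔT = 191×10³ × 16.6×10⁻⁶ × 97 = 307.5 MPa (compressive; the bar is trying to expand).

σ ≈ 308 MPa (compressive)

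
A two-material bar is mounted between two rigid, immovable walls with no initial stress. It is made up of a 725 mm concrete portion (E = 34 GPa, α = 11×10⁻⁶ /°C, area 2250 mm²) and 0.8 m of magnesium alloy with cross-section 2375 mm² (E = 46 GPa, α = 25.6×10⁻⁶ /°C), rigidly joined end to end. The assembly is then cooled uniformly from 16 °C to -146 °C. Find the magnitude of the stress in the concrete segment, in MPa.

If the supports were absent, the total length change would be Σ αᵢΔT Lᵢ = 11×10⁻⁶×162×725 + 25.6×10⁻⁶×162×800 = 4.61 mm.
The walls prevent any net length change, so an axial force P (same in every segment) develops. Compatibility: P · Σ Lᵢ/(AᵢEᵢ) = δ_free.
Σ Lᵢ/(AᵢEᵢ) = 725/(2250×34×10³) + 800/(2375×46×10³) = 1.68×10⁻⁵ mm/N.
P = 4.61 / 1.68×10⁻⁵ = 274400 N = 274.4 kN, tensile.
σ_{concrete} = P / A = 274400 / 2250 = 122 MPa.

σ ≈ 122 MPa (tensile)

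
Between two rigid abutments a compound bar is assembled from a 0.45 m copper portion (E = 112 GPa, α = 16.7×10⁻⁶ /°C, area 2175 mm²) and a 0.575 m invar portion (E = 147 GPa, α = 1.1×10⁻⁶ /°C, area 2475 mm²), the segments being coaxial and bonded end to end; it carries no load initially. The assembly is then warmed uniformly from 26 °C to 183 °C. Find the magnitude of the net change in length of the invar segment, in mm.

|ΔL| ≈ 0.49 mm

If the supports were absent, the total length change would be Σ αᵢΔT Lᵢ = 16.7×10⁻⁶×157×450 + 1.1×10⁻⁶×157×575 = 1.279 mm.
The walls prevent any net length change, so an axial force P (same in every segment) develops. Compatibility: P · Σ Lᵢ/(AᵢEᵢ) = δ_free.
Σ Lᵢ/(AᵢEᵢ) = 450/(2175×112×10³) + 575/(2475×147×10³) = 3.428×10⁻⁶ mm/N.
So P = 1.279 / 3.428×10⁻⁶ = 373.2 kN, compressive.
For the invar segment, free thermal change = 1.1×10⁻⁶×157×575 = 0.0993 mm and elastic change from P = 373200×575/(2475×147×10³) = 0.5898 mm; these oppose, so the net change is 0.49 mm (segment shortens).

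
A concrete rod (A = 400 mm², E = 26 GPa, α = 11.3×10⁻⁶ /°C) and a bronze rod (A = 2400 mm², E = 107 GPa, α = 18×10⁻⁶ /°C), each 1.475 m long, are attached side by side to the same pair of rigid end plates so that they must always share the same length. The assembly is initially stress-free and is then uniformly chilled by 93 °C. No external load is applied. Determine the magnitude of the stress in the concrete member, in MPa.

Both members must finish at the same length. With the larger α, the bronze tends to over-contract; the plates restrain it, putting the bronze in tension and the concrete in compression. With no external load the two internal forces are equal and opposite, magnitude P.
Compatibility of the two members (thermal + elastic change equal): (α₁ − α₂)ΔT = P·[1/(A₁E₁) + 1/(A₂E₂)].
|α₁ − α₂|·ΔT = 6.7×10⁻⁶ × 93 = 0.0006231.
1/(A₁E₁) + 1/(A₂E₂) = 1/(400×26×10³) + 1/(2400×107×10³) = 1×10⁻⁷ N⁻¹.
P = 0.0006231 / 1×10⁻⁷ = 6228 N = 6.228 kN.
σ_{concrete} = P/A₁ = 6228/400 = 15.57 MPa, compressive.

σ ≈ 15.6 MPa (compressive)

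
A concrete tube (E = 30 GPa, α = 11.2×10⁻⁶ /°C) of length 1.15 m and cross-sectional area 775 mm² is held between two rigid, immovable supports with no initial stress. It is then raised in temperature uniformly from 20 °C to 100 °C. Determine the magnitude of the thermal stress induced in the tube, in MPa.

The supports are rigid, so the total axial strain is zero. The restrained thermal strain is ε = αΔT = 11.2×10⁻⁶ × 80 = 896×10⁻⁶.
σ = EαΔT = 30×10³ × 11.2×10⁻⁶ × 80 = 26.88 MPa (compressive; the tube is trying to expand).

σ ≈ 26.9 MPa (compressive)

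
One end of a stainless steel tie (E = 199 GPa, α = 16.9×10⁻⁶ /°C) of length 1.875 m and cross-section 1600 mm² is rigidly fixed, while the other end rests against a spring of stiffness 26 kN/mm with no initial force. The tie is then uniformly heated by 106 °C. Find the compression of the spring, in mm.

The unrestrained thermal change is αΔT L = 16.9×10⁻⁶ × 106 × 1875 = 3.359 mm.
With a force P in the spring, the elastic change of the tie is PL/(AE) and that of the spring is P/k; compatibility requires their sum to equal δ_free.
So P = δ_free / [L/(AE) + 1/k] = 3.359 / [ 1875/(1600×199×10³) + 1/(26×10³) ].
P = 3.359 / 4.435×10⁻⁵ = 75740 N.
Spring compression = P/k = 75740/(26×10³) = 2.913 mm.

δ ≈ 2.91 mm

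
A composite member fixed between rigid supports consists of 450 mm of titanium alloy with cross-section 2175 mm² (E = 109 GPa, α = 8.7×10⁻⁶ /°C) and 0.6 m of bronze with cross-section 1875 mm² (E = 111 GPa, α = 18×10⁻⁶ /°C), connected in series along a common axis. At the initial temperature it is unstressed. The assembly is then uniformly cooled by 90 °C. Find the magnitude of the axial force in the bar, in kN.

Free thermal contraction of the whole bar: Σ αᵢΔT Lᵢ = 8.7×10⁻⁶×90×450 + 18×10⁻⁶×90×600 = 1.324 mm.
Since the ends are fixed, an axial force P builds up, equal in every segment, with P · Σ Lᵢ/(AᵢEᵢ) = δ_free.
Σ Lᵢ/(AᵢEᵢ) = 450/(2175×109×10³) + 600/(1875×111×10³) = 4.781×10⁻⁶ mm/N.
P = 1.324 / 4.781×10⁻⁶ = 277000 N = 277 kN, tensile.

P ≈ 277 kN (tensile)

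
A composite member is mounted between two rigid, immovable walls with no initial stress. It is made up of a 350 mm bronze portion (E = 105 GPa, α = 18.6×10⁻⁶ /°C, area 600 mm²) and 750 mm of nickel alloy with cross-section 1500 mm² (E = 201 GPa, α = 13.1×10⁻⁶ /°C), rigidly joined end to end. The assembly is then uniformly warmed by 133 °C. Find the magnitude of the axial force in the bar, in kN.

P ≈ 270 kN (compressive)

If the supports were absent, the total length change would be Σ αᵢΔT Lᵢ = 18.6×10⁻⁶×133×350 + 13.1×10⁻⁶×133×750 = 2.173 mm.
The rigid supports impose zero overall length change; the single axial force P common to all segments must satisfy P Σ Lᵢ/(AᵢEᵢ) = δ_free.
Σ Lᵢ/(AᵢEᵢ) = 350/(600×105×10³) + 750/(1500×201×10³) = 8.043×10⁻⁶ mm/N.
So P = 2.173 / 8.043×10⁻⁶ = 270.1 kN, compressive.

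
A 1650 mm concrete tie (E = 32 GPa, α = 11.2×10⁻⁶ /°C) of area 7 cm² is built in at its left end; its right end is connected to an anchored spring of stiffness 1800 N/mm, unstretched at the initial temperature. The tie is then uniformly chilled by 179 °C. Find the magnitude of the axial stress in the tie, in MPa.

σ ≈ 7.51 MPa (tensile)

If the spring were absent the tie would shorten by αΔT L = 11.2×10⁻⁶ × 179 × 1650 = 3.308 mm.
Let P be the tensile force in the spring. The tie extends elastically by PL/(AE) and the spring stretches by P/k; together these equal δ_free.
P [ L/(AE) + 1/k ] = δ_free → P [ 1650/(700×32×10³) + 1/(1800) ] = 3.308.
P = 3.308 / 0.0006292 = 5257 N.
σ = P/A = 5257/700 = 7.51 MPa.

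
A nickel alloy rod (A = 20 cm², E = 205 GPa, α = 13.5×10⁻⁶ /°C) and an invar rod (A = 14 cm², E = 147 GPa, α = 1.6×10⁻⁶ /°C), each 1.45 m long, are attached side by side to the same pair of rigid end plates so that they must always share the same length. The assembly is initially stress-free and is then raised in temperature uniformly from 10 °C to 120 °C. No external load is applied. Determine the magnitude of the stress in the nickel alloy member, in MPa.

σ ≈ 89.7 MPa (compressive)

Both members must finish at the same length. With the larger α, the nickel alloy tends to over-expand; the plates restrain it, putting the nickel alloy in compression and the invar in tension. With no external load the two internal forces are equal and opposite, magnitude P.
Setting the final lengths equal and cancelling L: (α₁ − α₂)ΔT = P/(A₁E₁) + P/(A₂E₂).
|α₁ − α₂|·ΔT = 11.9×10⁻⁶ × 110 = 0.001309.
1/(A₁E₁) + 1/(A₂E₂) = 1/(2000×205×10³) + 1/(1400×147×10³) = 7.298×10⁻⁹ N⁻¹.
So P = 0.001309 / 7.298×10⁻⁹ = 179.4 kN.
σ_{nickel alloy} = P/A₁ = 179400/2000 = 89.68 MPa, compressive.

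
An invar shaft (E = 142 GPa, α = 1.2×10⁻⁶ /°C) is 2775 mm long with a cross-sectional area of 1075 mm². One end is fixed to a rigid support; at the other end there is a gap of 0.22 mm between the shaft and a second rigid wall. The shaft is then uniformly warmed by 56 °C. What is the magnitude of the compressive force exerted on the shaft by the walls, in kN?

Unrestrained expansion: δ_free = αΔT L = 1.2×10⁻⁶ × 56 × 2775 = 0.1865 mm.
This is smaller than the 0.22 mm clearance, so the shaft expands freely without reaching the stop — the stress is zero.

P ≈ 0 kN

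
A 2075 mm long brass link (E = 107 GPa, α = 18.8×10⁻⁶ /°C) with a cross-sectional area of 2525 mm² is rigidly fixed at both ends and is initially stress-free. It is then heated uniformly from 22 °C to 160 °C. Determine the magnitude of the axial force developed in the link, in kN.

P ≈ 701 kN (compressive)

Full restraint means ε = 0, so the stress is σ = EαΔT = 107×10³ × 18.8×10⁻⁶ × 138 = 277.6 MPa.
Axial force P = σA = 277.6 × 2525 = 700900 N = 700.9 kN, compressive.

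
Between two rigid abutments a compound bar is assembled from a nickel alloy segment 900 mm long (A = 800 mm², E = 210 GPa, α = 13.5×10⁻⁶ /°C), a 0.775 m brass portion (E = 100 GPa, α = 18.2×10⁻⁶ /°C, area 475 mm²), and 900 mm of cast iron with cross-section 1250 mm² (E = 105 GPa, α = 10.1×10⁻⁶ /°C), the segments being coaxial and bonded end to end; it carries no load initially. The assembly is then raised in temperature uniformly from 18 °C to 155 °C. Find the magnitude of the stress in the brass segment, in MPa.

σ ≈ 357 MPa (compressive)

If the supports were absent, the total length change would be Σ αᵢΔT Lᵢ = 13.5×10⁻⁶×137×900 + 18.2×10⁻⁶×137×775 + 10.1×10⁻⁶×137×900 = 4.842 mm.
Since the ends are fixed, an axial force P builds up, equal in every segment, with P · Σ Lᵢ/(AᵢEᵢ) = δ_free.
The series flexibility is Σ Lᵢ/(AᵢEᵢ) = 900/(800×210×10³) + 775/(475×100×10³) + 900/(1250×105×10³) = 2.853×10⁻⁵ mm/N.
So P = 4.842 / 2.853×10⁻⁵ = 169.7 kN, compressive.
σ_{brass} = P / A = 169700 / 475 = 357.3 MPa.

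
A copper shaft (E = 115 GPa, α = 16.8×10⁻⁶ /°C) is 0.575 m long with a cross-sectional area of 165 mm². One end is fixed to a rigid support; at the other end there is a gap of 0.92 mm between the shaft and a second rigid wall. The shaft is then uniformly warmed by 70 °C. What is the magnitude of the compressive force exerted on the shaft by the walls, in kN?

P ≈ 0 kN

Unrestrained expansion: δ_free = αΔT L = 16.8×10⁻⁶ × 70 × 575 = 0.6762 mm.
Since δ_free = 0.676 mm is less than the 0.92 mm gap, the shaft never touches the wall. No axial force develops.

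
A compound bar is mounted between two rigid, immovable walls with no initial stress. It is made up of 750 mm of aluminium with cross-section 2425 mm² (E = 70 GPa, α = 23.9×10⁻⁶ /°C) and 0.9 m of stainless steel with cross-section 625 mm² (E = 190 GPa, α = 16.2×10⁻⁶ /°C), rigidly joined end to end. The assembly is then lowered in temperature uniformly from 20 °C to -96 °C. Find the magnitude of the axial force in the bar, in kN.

P ≈ 314 kN (tensile)

Free thermal contraction of the whole bar: Σ αᵢΔT Lᵢ = 23.9×10⁻⁶×116×750 + 16.2×10⁻⁶×116×900 = 3.771 mm.
Since the ends are fixed, an axial force P builds up, equal in every segment, with P · Σ Lᵢ/(AᵢEᵢ) = δ_free.
The series flexibility is Σ Lᵢ/(AᵢEᵢ) = 750/(2425×70×10³) + 900/(625×190×10³) = 1.2×10⁻⁵ mm/N.
So P = 3.771 / 1.2×10⁻⁵ = 314.3 kN, tensile.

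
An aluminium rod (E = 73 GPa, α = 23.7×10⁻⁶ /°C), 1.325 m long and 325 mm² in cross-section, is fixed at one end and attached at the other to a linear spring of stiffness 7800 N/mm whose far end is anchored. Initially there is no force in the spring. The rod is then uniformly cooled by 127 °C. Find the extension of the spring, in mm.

If the spring were absent the rod would shorten by αΔT L = 23.7×10⁻⁶ × 127 × 1325 = 3.988 mm.
With a force P in the spring, the elastic change of the rod is PL/(AE) and that of the spring is P/k; compatibility requires their sum to equal δ_free.
So P = δ_free / [L/(AE) + 1/k] = 3.988 / [ 1325/(325×73×10³) + 1/(7800) ].
P = 3.988 / 0.0001841 = 21670 N.
Spring extension = P/k = 21670/(7800) = 2.778 mm.

δ ≈ 2.78 mm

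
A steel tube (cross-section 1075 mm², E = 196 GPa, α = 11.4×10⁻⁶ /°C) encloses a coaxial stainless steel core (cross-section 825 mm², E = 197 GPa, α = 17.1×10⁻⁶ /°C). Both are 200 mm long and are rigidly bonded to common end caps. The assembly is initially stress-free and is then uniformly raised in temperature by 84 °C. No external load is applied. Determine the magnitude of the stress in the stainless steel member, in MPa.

σ ≈ 53.2 MPa (compressive)

Both members must finish at the same length. With the larger α, the stainless steel tends to over-expand; the plates restrain it, putting the stainless steel in compression and the steel in tension. With no external load the two internal forces are equal and opposite, magnitude P.
Setting the final lengths equal and cancelling L: (α₁ − α₂)ΔT = P/(A₁E₁) + P/(A₂E₂).
|α₁ − α₂|·ΔT = 5.7×10⁻⁶ × 84 = 0.0004788.
1/(A₁E₁) + 1/(A₂E₂) = 1/(1075×196×10³) + 1/(825×197×10³) = 1.09×10⁻⁸ N⁻¹.
P = 0.0004788 / 1.09×10⁻⁸ = 43930 N = 43.93 kN.
σ_{stainless steel} = P/A₂ = 43930/825 = 53.25 MPa, compressive.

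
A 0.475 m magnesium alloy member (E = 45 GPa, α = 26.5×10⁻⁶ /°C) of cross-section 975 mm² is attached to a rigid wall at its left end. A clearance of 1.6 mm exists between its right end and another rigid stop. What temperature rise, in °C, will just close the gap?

ΔT ≈ 127 °C

The gap closes when αΔT L = 1.6 mm, since the member is still unstressed at that instant.
So ΔT = g/(αL) = 1.6/(26.5×10⁻⁶ × 475) = 127.1 °C.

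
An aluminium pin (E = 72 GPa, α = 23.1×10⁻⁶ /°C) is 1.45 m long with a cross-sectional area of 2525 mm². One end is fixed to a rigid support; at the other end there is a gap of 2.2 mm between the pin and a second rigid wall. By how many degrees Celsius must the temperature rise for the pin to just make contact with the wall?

The gap closes when αΔT L = 2.2 mm, since the pin is still unstressed at that instant.
ΔT = 2.2 / (23.1×10⁻⁶ × 1450) = 65.68 °C.

ΔT ≈ 65.7 °C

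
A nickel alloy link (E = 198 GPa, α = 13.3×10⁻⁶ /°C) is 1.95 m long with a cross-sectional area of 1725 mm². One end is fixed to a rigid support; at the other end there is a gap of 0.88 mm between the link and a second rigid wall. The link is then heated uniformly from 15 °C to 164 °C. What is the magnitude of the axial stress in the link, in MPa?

Free thermal elongation = αΔT L = 13.3×10⁻⁶ × 149 × 1950 = 3.864 mm.
After closing the 0.88 mm clearance, 3.864 − 0.88 = 2.984 mm of expansion remains to be suppressed by the wall.
So σ = E(δ_free − g)/L = 198×10³ × 2.984/1950 = 303 MPa.

σ ≈ 303 MPa (compressive)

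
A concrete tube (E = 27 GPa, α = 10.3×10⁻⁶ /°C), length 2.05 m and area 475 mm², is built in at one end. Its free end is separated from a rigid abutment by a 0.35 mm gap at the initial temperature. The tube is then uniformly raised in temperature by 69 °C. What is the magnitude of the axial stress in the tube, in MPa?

If the wall were absent the tube would grow by αΔT L = 10.3×10⁻⁶ × 69 × 2050 = 1.457 mm.
The gap closes (δ_free > 0.35 mm) and the wall then resists a further 1.457 − 0.35 = 1.107 mm of expansion.
Compatibility: PL/(AE) = 1.107 mm, so σ = P/A = E × (1.107/2050) = 14.58 MPa.

σ ≈ 14.6 MPa (compressive)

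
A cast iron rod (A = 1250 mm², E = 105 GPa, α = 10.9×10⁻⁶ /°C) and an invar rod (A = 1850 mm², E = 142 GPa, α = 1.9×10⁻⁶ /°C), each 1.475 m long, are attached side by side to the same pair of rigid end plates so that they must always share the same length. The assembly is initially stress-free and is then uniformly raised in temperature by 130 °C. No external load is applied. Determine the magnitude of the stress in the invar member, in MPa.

The cast iron has the larger α, so on heating it would change length more than the invar if both were free. The rigid plates force a common final length, so the cast iron is put into compression and the invar into tension, with equal and opposite forces P (no external load).
Setting the final lengths equal and cancelling L: (α₁ − α₂)ΔT = P/(A₁E₁) + P/(A₂E₂).
|α₁ − α₂|·ΔT = 9×10⁻⁶ × 130 = 0.00117.
1/(A₁E₁) + 1/(A₂E₂) = 1/(1250×105×10³) + 1/(1850×142×10³) = 1.143×10⁻⁸ N⁻¹.
P = 0.00117 / 1.143×10⁻⁸ = 102400 N = 102.4 kN.
σ_{invar} = P/A₂ = 102400/1850 = 55.35 MPa, tensile.

σ ≈ 55.4 MPa (tensile)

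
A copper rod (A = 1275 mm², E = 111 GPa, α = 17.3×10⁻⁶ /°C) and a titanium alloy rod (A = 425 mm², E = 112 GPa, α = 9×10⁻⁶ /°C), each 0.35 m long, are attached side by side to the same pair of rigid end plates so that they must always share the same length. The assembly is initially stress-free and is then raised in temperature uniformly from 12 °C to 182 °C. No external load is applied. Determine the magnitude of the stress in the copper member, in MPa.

Both members must finish at the same length. With the larger α, the copper tends to over-expand; the plates restrain it, putting the copper in compression and the titanium alloy in tension. With no external load the two internal forces are equal and opposite, magnitude P.
Compatibility of the two members (thermal + elastic change equal): (α₁ − α₂)ΔT = P·[1/(A₁E₁) + 1/(A₂E₂)].
|α₁ − α₂|·ΔT = 8.3×10⁻⁶ × 170 = 0.001411.
1/(A₁E₁) + 1/(A₂E₂) = 1/(1275×111×10³) + 1/(425×112×10³) = 2.807×10⁻⁸ N⁻¹.
P = 0.001411 / 2.807×10⁻⁸ = 50260 N = 50.26 kN.
σ_{copper} = P/A₁ = 50260/1275 = 39.42 MPa, compressive.

σ ≈ 39.4 MPa (compressive)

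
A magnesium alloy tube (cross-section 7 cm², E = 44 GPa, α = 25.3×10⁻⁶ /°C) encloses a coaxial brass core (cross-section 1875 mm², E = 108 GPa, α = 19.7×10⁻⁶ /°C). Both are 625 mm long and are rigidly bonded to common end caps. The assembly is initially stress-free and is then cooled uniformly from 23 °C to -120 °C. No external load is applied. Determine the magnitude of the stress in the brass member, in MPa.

Equilibrium of a rigid end plate with no external load gives equal and opposite internal forces ±P in the two members. Since α_{magnesium alloy} > α_{brass}, cooling drives the magnesium alloy into tension and the brass into compression.
Setting the final lengths equal and cancelling L: (α₁ − α₂)ΔT = P/(A₁E₁) + P/(A₂E₂).
|α₁ − α₂|·ΔT = 5.6×10⁻⁶ × 143 = 0.0008008.
1/(A₁E₁) + 1/(A₂E₂) = 1/(700×44×10³) + 1/(1875×108×10³) = 3.741×10⁻⁸ N⁻¹.
So P = 0.0008008 / 3.741×10⁻⁸ = 21.41 kN.
σ_{brass} = P/A₂ = 21410/1875 = 11.42 MPa, compressive.

σ ≈ 11.4 MPa (compressive)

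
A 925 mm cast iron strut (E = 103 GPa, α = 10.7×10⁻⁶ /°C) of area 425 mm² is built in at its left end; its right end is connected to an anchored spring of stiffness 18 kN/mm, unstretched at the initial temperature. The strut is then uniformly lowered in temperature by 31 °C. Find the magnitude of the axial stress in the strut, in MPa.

The unrestrained thermal change is αΔT L = 10.7×10⁻⁶ × 31 × 925 = 0.3068 mm.
With a force P in the spring, the elastic change of the strut is PL/(AE) and that of the spring is P/k; compatibility requires their sum to equal δ_free.
So P = δ_free / [L/(AE) + 1/k] = 0.3068 / [ 925/(425×103×10³) + 1/(18×10³) ].
P = 0.3068 / 7.669×10⁻⁵ = 4001 N.
σ = P/A = 4001/425 = 9.414 MPa.

σ ≈ 9.41 MPa (tensile)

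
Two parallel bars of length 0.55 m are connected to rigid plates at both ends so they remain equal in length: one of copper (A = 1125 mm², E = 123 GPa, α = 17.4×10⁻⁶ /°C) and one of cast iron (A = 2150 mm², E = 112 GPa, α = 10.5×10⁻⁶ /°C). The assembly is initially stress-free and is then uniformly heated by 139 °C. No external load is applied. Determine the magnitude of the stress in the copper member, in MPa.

σ ≈ 74.9 MPa (compressive)

Both members must finish at the same length. With the larger α, the copper tends to over-expand; the plates restrain it, putting the copper in compression and the cast iron in tension. With no external load the two internal forces are equal and opposite, magnitude P.
Equating the net (thermal + elastic) strains gives |α₁ − α₂|·ΔT = P·[1/(A₁E₁) + 1/(A₂E₂)].
|α₁ − α₂|·ΔT = 6.9×10⁻⁶ × 139 = 0.0009591.
1/(A₁E₁) + 1/(A₂E₂) = 1/(1125×123×10³) + 1/(2150×112×10³) = 1.138×10⁻⁸ N⁻¹.
So P = 0.0009591 / 1.138×10⁻⁸ = 84.28 kN.
σ_{copper} = P/A₁ = 84280/1125 = 74.92 MPa, compressive.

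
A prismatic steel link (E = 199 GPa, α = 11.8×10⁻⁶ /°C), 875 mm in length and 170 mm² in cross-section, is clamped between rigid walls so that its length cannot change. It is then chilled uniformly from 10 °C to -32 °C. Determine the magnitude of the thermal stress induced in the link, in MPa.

σ ≈ 98.6 MPa (tensile)

The supports are rigid, so the total axial strain is zero. The restrained thermal strain is ε = αΔT = 11.8×10⁻⁶ × 42 = 495.6×10⁻⁶.
Hence σ = E·αΔT = 199×10³ × 495.6×10⁻⁶ = 98.62 MPa, tensile.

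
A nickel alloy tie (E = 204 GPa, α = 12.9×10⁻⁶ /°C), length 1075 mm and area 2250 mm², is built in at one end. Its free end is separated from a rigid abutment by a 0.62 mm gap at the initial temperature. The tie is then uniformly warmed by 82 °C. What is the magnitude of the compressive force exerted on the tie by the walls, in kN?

P ≈ 221 kN

If the wall were absent the tie would grow by αΔT L = 12.9×10⁻⁶ × 82 × 1075 = 1.137 mm.
This exceeds the 0.62 mm gap, so the wall pushes back. The portion of expansion that must be recovered elastically is δ_free − gap = 1.137 − 0.62 = 0.5171 mm.
So σ = E(δ_free − g)/L = 204×10³ × 0.5171/1075 = 98.14 MPa.
P = σA = 98.14 × 2250 = 220.8 kN.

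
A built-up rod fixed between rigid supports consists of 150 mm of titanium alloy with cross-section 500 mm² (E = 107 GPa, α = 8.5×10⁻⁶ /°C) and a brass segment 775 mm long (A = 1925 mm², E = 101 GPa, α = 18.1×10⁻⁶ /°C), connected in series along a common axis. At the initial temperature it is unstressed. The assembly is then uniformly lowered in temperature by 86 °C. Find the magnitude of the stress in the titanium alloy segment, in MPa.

Free thermal contraction of the whole bar: Σ αᵢΔT Lᵢ = 8.5×10⁻⁶×86×150 + 18.1×10⁻⁶×86×775 = 1.316 mm.
The walls prevent any net length change, so an axial force P (same in every segment) develops. Compatibility: P · Σ Lᵢ/(AᵢEᵢ) = δ_free.
Σ Lᵢ/(AᵢEᵢ) = 150/(500×107×10³) + 775/(1925×101×10³) = 6.79×10⁻⁶ mm/N.
So P = 1.316 / 6.79×10⁻⁶ = 193.8 kN, tensile.
σ_{titanium alloy} = P / A = 193800 / 500 = 387.6 MPa.

σ ≈ 388 MPa (tensile)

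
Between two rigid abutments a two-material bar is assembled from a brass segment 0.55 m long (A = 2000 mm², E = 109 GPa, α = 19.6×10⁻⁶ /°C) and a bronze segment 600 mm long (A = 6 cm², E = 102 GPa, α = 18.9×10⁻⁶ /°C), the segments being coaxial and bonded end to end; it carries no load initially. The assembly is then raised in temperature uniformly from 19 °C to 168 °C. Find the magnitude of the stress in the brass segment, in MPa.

If the supports were absent, the total length change would be Σ αᵢΔT Lᵢ = 19.6×10⁻⁶×149×550 + 18.9×10⁻⁶×149×600 = 3.296 mm.
The rigid supports impose zero overall length change; the single axial force P common to all segments must satisfy P Σ Lᵢ/(AᵢEᵢ) = δ_free.
Σ Lᵢ/(AᵢEᵢ) = 550/(2000×109×10³) + 600/(600×102×10³) = 1.233×10⁻⁵ mm/N.
So P = 3.296 / 1.233×10⁻⁵ = 267.4 kN, compressive.
σ_{brass} = P / A = 267400 / 2000 = 133.7 MPa.

σ ≈ 134 MPa (compressive)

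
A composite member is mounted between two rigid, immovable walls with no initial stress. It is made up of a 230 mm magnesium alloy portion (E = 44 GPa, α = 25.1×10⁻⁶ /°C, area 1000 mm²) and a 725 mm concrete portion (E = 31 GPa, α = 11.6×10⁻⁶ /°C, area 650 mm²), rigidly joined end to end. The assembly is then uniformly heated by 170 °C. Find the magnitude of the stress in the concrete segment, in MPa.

σ ≈ 90 MPa (compressive)

With the walls removed the bar would change length by δ_free = Σ αᵢΔT Lᵢ = 25.1×10⁻⁶×170×230 + 11.6×10⁻⁶×170×725 = 2.411 mm.
Since the ends are fixed, an axial force P builds up, equal in every segment, with P · Σ Lᵢ/(AᵢEᵢ) = δ_free.
The series flexibility is Σ Lᵢ/(AᵢEᵢ) = 230/(1000×44×10³) + 725/(650×31×10³) = 4.121×10⁻⁵ mm/N.
So P = 2.411 / 4.121×10⁻⁵ = 58.51 kN, compressive.
σ_{concrete} = P / A = 58510 / 650 = 90.02 MPa.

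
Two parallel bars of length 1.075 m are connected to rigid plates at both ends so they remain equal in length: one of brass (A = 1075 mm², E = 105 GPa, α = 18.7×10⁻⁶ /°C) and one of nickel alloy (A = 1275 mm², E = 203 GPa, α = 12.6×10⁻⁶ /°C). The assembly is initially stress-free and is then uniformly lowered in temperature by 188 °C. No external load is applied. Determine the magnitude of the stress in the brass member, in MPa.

Equilibrium of a rigid end plate with no external load gives equal and opposite internal forces ±P in the two members. Since α_{brass} > α_{nickel alloy}, cooling drives the brass into tension and the nickel alloy into compression.
Equating the net (thermal + elastic) strains gives |α₁ − α₂|·ΔT = P·[1/(A₁E₁) + 1/(A₂E₂)].
|α₁ − α₂|·ΔT = 6.1×10⁻⁶ × 188 = 0.001147.
1/(A₁E₁) + 1/(A₂E₂) = 1/(1075×105×10³) + 1/(1275×203×10³) = 1.272×10⁻⁸ N⁻¹.
So P = 0.001147 / 1.272×10⁻⁸ = 90.14 kN.
σ_{brass} = P/A₁ = 90140/1075 = 83.85 MPa, tensile.

σ ≈ 83.8 MPa (tensile)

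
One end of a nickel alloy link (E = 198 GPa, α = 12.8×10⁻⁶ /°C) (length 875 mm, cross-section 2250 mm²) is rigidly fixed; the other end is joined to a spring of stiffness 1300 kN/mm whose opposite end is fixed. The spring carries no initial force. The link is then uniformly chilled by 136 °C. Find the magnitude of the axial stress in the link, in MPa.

Free thermal contraction: δ_free = αΔT L = 12.8×10⁻⁶ × 136 × 875 = 1.523 mm.
With a force P in the spring, the elastic change of the link is PL/(AE) and that of the spring is P/k; compatibility requires their sum to equal δ_free.
So P = δ_free / [L/(AE) + 1/k] = 1.523 / [ 875/(2250×198×10³) + 1/(1300×10³) ].
P = 1.523 / 2.733×10⁻⁶ = 557300 N.
σ = P/A = 557300/2250 = 247.7 MPa.

σ ≈ 248 MPa (tensile)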